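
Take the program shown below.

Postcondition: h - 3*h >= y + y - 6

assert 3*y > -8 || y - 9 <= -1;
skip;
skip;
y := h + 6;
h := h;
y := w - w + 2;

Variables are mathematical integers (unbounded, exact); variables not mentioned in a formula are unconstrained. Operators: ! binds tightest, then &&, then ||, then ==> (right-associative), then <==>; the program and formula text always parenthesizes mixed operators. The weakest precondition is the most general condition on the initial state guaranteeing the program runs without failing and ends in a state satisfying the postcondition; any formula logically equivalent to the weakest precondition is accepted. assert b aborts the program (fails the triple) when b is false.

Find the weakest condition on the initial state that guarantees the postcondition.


Working backward. After the program, the postcondition h - 3*h >= y + y - 6 must hold; in canonical form it is 2*h + 2*y <= 6.
Before y := w - w + 2: 2*h <= 2
Before h := h: 2*h <= 2
Before y := h + 6: 2*h <= 2
Before skip: 2*h <= 2
Before skip: 2*h <= 2
Before assert 3*y > -8 || y - 9 <= -1: (3*y > -8 || y <= 8) && 2*h <= 2
Answer: WP = (3*y > -8 || y <= 8) && 2*h <= 2


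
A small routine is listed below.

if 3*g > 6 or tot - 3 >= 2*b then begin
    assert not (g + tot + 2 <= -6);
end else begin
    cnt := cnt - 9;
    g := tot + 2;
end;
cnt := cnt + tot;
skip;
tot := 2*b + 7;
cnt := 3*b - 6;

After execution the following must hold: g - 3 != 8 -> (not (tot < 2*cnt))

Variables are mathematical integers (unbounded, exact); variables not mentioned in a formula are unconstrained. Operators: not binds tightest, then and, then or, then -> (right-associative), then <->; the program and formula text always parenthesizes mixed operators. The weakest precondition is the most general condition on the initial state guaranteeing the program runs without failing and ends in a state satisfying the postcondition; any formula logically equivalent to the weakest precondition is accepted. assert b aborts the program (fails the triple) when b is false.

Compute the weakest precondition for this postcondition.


Working backward. After the program, the postcondition g - 3 != 8 -> (not (tot < 2*cnt)) must hold; in canonical form it is g != 11 -> (not (tot < 2*cnt)).
Before cnt := 3*b - 6: g != 11 -> (not (tot < 6*b - 12))
Before tot := 2*b + 7: g != 11 -> (not (4*b > 19))
Before skip: g != 11 -> (not (4*b > 19))
Before cnt := cnt + tot: g != 11 -> (not (4*b > 19))
Then branch requires (not (g + tot <= -8)) and (g != 11 -> (not (4*b > 19))); else branch requires tot != 9 -> (not (4*b > 19)).
Before the if: ((3*g > 6 or tot >= 2*b + 3) -> ((not (g + tot <= -8)) and (g != 11 -> (not (4*b > 19))))) and ((not (3*g > 6 or tot >= 2*b + 3)) -> (tot != 9 -> (not (4*b > 19))))
Answer: WP = ((3*g > 6 or tot >= 2*b + 3) -> ((not (g + tot <= -8)) and (g != 11 -> (not (4*b > 19))))) and ((not (3*g > 6 or tot >= 2*b + 3)) -> (tot != 9 -> (not (4*b > 19))))


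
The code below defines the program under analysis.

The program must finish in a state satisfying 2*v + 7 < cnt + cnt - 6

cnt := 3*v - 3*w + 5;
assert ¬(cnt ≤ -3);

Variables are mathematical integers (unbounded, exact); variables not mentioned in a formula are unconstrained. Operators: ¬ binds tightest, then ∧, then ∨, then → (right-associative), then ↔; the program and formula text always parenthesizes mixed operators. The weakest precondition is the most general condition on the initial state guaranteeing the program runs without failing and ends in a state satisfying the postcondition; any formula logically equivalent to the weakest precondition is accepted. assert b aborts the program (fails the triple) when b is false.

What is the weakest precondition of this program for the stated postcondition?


Working backward. After the program, the postcondition 2*v + 7 < cnt + cnt - 6 must hold; in canonical form it is 2*v < 2*cnt - 13.
Before assert ¬(cnt ≤ -3): (¬(cnt ≤ -3)) ∧ 2*v < 2*cnt - 13
Before cnt := 3*v - 3*w + 5: (¬(3*v ≤ 3*w - 8)) ∧ 6*w < 4*v - 3
Answer: WP = (¬(3*v ≤ 3*w - 8)) ∧ 6*w < 4*v - 3


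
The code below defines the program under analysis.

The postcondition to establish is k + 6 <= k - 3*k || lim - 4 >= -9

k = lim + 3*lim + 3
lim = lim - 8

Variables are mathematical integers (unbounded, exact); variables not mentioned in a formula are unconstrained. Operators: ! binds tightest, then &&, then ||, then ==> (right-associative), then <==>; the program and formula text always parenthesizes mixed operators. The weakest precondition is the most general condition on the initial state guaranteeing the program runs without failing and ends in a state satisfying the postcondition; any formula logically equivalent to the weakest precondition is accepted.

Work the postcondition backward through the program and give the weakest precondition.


Working backward. After the program, the postcondition k + 6 <= k - 3*k || lim - 4 >= -9 must hold; in canonical form it is 3*k <= -6 || lim >= -5.
Before lim := lim - 8: 3*k <= -6 || lim >= 3
Before k := lim + 3*lim + 3: 12*lim <= -15 || lim >= 3
Answer: WP = 12*lim <= -15 || lim >= 3


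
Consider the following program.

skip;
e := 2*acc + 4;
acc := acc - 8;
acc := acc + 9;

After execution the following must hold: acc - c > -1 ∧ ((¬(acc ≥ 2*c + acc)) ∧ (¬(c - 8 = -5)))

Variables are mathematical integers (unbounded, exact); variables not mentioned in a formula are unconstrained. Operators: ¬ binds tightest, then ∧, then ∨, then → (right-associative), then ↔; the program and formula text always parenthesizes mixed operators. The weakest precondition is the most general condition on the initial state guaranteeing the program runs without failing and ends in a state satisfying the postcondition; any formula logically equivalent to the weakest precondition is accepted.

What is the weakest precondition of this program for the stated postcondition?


Working backward. After the program, the postcondition acc - c > -1 ∧ ((¬(acc ≥ 2*c + acc)) ∧ (¬(c - 8 = -5))) must hold; in canonical form it is acc > c - 1 ∧ (¬(2*c ≤ 0)) ∧ (¬(c = 3)).
Before acc := acc + 9: acc > c - 10 ∧ (¬(2*c ≤ 0)) ∧ (¬(c = 3))
Before acc := acc - 8: acc > c - 2 ∧ (¬(2*c ≤ 0)) ∧ (¬(c = 3))
Before e := 2*acc + 4: acc > c - 2 ∧ (¬(2*c ≤ 0)) ∧ (¬(c = 3))
Before skip: acc > c - 2 ∧ (¬(2*c ≤ 0)) ∧ (¬(c = 3))
Answer: WP = acc > c - 2 ∧ (¬(2*c ≤ 0)) ∧ (¬(c = 3))


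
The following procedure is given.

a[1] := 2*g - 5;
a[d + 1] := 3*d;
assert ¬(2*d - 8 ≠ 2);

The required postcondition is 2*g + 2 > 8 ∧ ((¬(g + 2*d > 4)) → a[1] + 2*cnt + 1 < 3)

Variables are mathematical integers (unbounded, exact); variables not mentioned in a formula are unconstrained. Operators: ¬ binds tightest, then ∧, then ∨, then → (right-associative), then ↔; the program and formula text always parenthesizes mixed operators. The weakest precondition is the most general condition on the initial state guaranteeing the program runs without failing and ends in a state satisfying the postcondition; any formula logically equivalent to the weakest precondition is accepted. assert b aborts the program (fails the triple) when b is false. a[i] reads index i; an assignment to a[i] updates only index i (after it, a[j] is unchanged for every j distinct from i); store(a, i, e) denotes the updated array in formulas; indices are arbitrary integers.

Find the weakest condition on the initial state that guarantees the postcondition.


Working backward. After the program, the postcondition 2*g + 2 > 8 ∧ ((¬(g + 2*d > 4)) → a[1] + 2*cnt + 1 < 3) must hold; in canonical form it is 2*g > 6 ∧ ((¬(2*d + g > 4)) → a[1] + 2*cnt < 2).
Before assert ¬(2*d - 8 ≠ 2): (¬(2*d ≠ 10)) ∧ 2*g > 6 ∧ ((¬(2*d + g > 4)) → a[1] + 2*cnt < 2)
Before a[d + 1] := 3*d: (¬(2*d ≠ 10)) ∧ 2*g > 6 ∧ ((¬(2*d + g > 4)) → store(a, d + 1, 3*d)[1] + 2*cnt < 2)
Before a[1] := 2*g - 5: (¬(2*d ≠ 10)) ∧ 2*g > 6 ∧ ((¬(2*d + g > 4)) → store(store(a, 1, 2*g - 5), d + 1, 3*d)[1] + 2*cnt < 2)
Answer: WP = (¬(2*d ≠ 10)) ∧ 2*g > 6 ∧ ((¬(2*d + g > 4)) → store(store(a, 1, 2*g - 5), d + 1, 3*d)[1] + 2*cnt < 2)


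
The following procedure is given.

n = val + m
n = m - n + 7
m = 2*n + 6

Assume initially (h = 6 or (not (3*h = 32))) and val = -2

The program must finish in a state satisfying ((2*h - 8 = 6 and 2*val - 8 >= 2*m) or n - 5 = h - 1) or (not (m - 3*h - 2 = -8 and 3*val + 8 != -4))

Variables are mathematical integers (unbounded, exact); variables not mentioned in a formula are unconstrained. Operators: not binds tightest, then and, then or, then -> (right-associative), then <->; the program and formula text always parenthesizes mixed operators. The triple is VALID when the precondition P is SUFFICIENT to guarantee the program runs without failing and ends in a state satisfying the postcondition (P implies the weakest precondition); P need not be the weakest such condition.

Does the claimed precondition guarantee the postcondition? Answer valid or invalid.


Working backward. After the program, the postcondition ((2*h - 8 = 6 and 2*val - 8 >= 2*m) or n - 5 = h - 1) or (not (m - 3*h - 2 = -8 and 3*val + 8 != -4)) must hold; in canonical form it is (2*h = 14 and 2*val >= 2*m + 8) or n = h + 4 or (not (m = 3*h - 6 and 3*val != -12)).
Before m := 2*n + 6: (2*h = 14 and 2*val >= 4*n + 20) or n = h + 4 or (not (2*n = 3*h - 12 and 3*val != -12))
Before n := m - n + 7: (2*h = 14 and 4*n + 2*val >= 4*m + 48) or m = h + n - 3 or (not (2*m = 3*h + 2*n - 26 and 3*val != -12))
Before n := val + m: (2*h = 14 and 6*val >= 48) or h + val = 3 or (not (3*h + 2*val = 26 and 3*val != -12))
The weakest precondition is (2*h = 14 and 6*val >= 48) or h + val = 3 or (not (3*h + 2*val = 26 and 3*val != -12)).
Check whether (h = 6 or (not (3*h = 32))) and val = -2 implies it.
Countermodel: at the initial state h = 10, val = -2, the precondition holds but the weakest precondition fails.
Answer: invalid


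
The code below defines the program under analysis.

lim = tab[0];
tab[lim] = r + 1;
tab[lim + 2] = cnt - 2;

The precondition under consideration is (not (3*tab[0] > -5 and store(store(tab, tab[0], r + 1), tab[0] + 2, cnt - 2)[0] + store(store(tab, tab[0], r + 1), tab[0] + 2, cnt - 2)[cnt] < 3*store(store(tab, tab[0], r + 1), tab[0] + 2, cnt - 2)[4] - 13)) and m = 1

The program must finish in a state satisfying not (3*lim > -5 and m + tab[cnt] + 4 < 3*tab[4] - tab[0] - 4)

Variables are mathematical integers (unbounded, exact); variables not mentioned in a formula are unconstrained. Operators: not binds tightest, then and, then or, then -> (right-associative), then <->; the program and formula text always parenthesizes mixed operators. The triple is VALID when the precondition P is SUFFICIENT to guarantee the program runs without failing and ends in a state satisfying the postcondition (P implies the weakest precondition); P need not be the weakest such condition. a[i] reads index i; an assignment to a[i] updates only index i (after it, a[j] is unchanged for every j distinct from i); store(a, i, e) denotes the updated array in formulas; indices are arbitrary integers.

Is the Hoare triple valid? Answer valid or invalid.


Working backward. After the program, the postcondition not (3*lim > -5 and m + tab[cnt] + 4 < 3*tab[4] - tab[0] - 4) must hold; in canonical form it is not (3*lim > -5 and tab[0] + tab[cnt] + m < 3*tab[4] - 8).
Before tab[lim + 2] := cnt - 2: not (3*lim > -5 and store(tab, lim + 2, cnt - 2)[0] + store(tab, lim + 2, cnt - 2)[cnt] + m < 3*store(tab, lim + 2, cnt - 2)[4] - 8)
Before tab[lim] := r + 1: not (3*lim > -5 and store(store(tab, lim, r + 1), lim + 2, cnt - 2)[0] + store(store(tab, lim, r + 1), lim + 2, cnt - 2)[cnt] + m < 3*store(store(tab, lim, r + 1), lim + 2, cnt - 2)[4] - 8)
Before lim := tab[0]: not (3*tab[0] > -5 and store(store(tab, tab[0], r + 1), tab[0] + 2, cnt - 2)[0] + store(store(tab, tab[0], r + 1), tab[0] + 2, cnt - 2)[cnt] + m < 3*store(store(tab, tab[0], r + 1), tab[0] + 2, cnt - 2)[4] - 8)
The weakest precondition is not (3*tab[0] > -5 and store(store(tab, tab[0], r + 1), tab[0] + 2, cnt - 2)[0] + store(store(tab, tab[0], r + 1), tab[0] + 2, cnt - 2)[cnt] + m < 3*store(store(tab, tab[0], r + 1), tab[0] + 2, cnt - 2)[4] - 8).
Check whether (not (3*tab[0] > -5 and store(store(tab, tab[0], r + 1), tab[0] + 2, cnt - 2)[0] + store(store(tab, tab[0], r + 1), tab[0] + 2, cnt - 2)[cnt] < 3*store(store(tab, tab[0], r + 1), tab[0] + 2, cnt - 2)[4] - 13)) and m = 1 implies it.
Countermodel: at the initial state cnt = 5, m = 1, r = 6, tab = {[0] = 2, [2] = 6, [4] = 6, [5] = -3, elsewhere 6}, the precondition holds but the weakest precondition fails.
Answer: invalid


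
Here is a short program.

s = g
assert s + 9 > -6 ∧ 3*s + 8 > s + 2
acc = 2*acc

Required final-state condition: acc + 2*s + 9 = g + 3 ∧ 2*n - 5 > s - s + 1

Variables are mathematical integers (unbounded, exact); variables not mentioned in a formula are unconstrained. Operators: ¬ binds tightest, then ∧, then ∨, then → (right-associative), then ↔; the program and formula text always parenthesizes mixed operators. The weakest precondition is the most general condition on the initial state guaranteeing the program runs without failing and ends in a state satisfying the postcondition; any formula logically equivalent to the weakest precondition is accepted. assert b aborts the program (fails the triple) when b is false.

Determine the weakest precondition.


Working backward. After the program, the postcondition acc + 2*s + 9 = g + 3 ∧ 2*n - 5 > s - s + 1 must hold; in canonical form it is acc + 2*s = g - 6 ∧ 2*n > 6.
Before acc := 2*acc: 2*acc + 2*s = g - 6 ∧ 2*n > 6
Before assert s + 9 > -6 ∧ 3*s + 8 > s + 2: s > -15 ∧ 2*s > -6 ∧ 2*acc + 2*s = g - 6 ∧ 2*n > 6
Before s := g: g > -15 ∧ 2*g > -6 ∧ 2*acc + g = -6 ∧ 2*n > 6
Answer: WP = g > -15 ∧ 2*g > -6 ∧ 2*acc + g = -6 ∧ 2*n > 6


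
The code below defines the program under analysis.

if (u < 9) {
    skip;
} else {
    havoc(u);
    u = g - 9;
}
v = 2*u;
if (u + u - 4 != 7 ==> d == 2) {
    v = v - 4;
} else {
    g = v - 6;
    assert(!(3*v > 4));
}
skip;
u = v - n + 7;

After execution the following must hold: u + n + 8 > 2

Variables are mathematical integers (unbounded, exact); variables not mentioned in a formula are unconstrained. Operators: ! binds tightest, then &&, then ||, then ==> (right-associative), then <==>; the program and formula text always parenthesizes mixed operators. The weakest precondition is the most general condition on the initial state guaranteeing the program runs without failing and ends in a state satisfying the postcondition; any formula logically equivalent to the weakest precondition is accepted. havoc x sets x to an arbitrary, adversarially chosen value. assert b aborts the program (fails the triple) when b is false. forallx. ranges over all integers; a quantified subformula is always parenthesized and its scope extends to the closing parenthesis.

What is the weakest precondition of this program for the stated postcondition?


Working backward. After the program, the postcondition u + n + 8 > 2 must hold; in canonical form it is n + u > -6.
Before u := v - n + 7: v > -13
Before skip: v > -13
Then branch requires v > -9; else branch requires (!(3*v > 4)) && v > -13.
Before the if: ((2*u != 11 ==> d == 2) ==> v > -9) && ((!(2*u != 11 ==> d == 2)) ==> ((!(3*v > 4)) && v > -13))
Before v := 2*u: ((2*u != 11 ==> d == 2) ==> 2*u > -9) && ((!(2*u != 11 ==> d == 2)) ==> ((!(6*u > 4)) && 2*u > -13))
Then branch requires ((2*u != 11 ==> d == 2) ==> 2*u > -9) && ((!(2*u != 11 ==> d == 2)) ==> ((!(6*u > 4)) && 2*u > -13)); else branch requires ((2*g != 29 ==> d == 2) ==> 2*g > 9) && ((!(2*g != 29 ==> d == 2)) ==> ((!(6*g > 58)) && 2*g > 5)).
Before the if: (u < 9 ==> (((2*u != 11 ==> d == 2) ==> 2*u > -9) && ((!(2*u != 11 ==> d == 2)) ==> ((!(6*u > 4)) && 2*u > -13)))) && ((!(u < 9)) ==> (((2*g != 29 ==> d == 2) ==> 2*g > 9) && ((!(2*g != 29 ==> d == 2)) ==> ((!(6*g > 58)) && 2*g > 5))))
Answer: WP = (u < 9 ==> (((2*u != 11 ==> d == 2) ==> 2*u > -9) && ((!(2*u != 11 ==> d == 2)) ==> ((!(6*u > 4)) && 2*u > -13)))) && ((!(u < 9)) ==> (((2*g != 29 ==> d == 2) ==> 2*g > 9) && ((!(2*g != 29 ==> d == 2)) ==> ((!(6*g > 58)) && 2*g > 5))))


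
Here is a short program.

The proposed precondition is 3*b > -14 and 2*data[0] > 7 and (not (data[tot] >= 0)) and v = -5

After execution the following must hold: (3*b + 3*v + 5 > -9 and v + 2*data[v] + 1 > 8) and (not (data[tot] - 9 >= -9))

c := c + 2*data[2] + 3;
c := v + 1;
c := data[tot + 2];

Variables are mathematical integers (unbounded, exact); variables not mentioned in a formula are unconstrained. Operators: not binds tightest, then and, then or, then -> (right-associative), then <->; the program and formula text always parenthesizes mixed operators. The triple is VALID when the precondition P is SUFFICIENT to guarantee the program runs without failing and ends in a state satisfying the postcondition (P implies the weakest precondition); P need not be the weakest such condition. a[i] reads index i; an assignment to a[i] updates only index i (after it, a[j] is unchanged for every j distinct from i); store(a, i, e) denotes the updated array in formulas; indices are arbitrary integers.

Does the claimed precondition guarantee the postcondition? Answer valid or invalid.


Working backward. After the program, the postcondition (3*b + 3*v + 5 > -9 and v + 2*data[v] + 1 > 8) and (not (data[tot] - 9 >= -9)) must hold; in canonical form it is 3*b + 3*v > -14 and 2*data[v] + v > 7 and (not (data[tot] >= 0)).
Before c := data[tot + 2]: 3*b + 3*v > -14 and 2*data[v] + v > 7 and (not (data[tot] >= 0))
Before c := v + 1: 3*b + 3*v > -14 and 2*data[v] + v > 7 and (not (data[tot] >= 0))
Before c := c + 2*data[2] + 3: 3*b + 3*v > -14 and 2*data[v] + v > 7 and (not (data[tot] >= 0))
The weakest precondition is 3*b + 3*v > -14 and 2*data[v] + v > 7 and (not (data[tot] >= 0)).
Check whether 3*b > -14 and 2*data[0] > 7 and (not (data[tot] >= 0)) and v = -5 implies it.
Countermodel: at the initial state b = 0, data = {[-5] = -15215, [0] = 4, [2] = -1, elsewhere -1}, tot = 2, v = -5, the precondition holds but the weakest precondition fails.
Answer: invalid


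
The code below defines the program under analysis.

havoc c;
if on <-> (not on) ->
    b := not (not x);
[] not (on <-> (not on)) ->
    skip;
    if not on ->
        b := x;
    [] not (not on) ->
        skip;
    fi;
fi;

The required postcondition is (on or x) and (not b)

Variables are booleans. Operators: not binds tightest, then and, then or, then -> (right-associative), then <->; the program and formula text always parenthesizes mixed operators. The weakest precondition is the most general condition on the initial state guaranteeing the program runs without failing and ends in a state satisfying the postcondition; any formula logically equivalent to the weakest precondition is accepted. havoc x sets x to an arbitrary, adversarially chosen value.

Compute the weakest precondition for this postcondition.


Working backward. After the program, (on or x) and (not b) must hold.
Then branch requires (on or x) and (not x); else branch requires ((not on) -> ((on or x) and (not x))) and (on -> ((on or x) and (not b))).
Before the if: ((on <-> (not on)) -> ((on or x) and (not x))) and ((not (on <-> (not on))) -> (((not on) -> ((on or x) and (not x))) and (on -> ((on or x) and (not b)))))
Before havoc c: ((on <-> (not on)) -> ((on or x) and (not x))) and ((not (on <-> (not on))) -> (((not on) -> ((on or x) and (not x))) and (on -> ((on or x) and (not b)))))
Answer: WP = ((on <-> (not on)) -> ((on or x) and (not x))) and ((not (on <-> (not on))) -> (((not on) -> ((on or x) and (not x))) and (on -> ((on or x) and (not b)))))


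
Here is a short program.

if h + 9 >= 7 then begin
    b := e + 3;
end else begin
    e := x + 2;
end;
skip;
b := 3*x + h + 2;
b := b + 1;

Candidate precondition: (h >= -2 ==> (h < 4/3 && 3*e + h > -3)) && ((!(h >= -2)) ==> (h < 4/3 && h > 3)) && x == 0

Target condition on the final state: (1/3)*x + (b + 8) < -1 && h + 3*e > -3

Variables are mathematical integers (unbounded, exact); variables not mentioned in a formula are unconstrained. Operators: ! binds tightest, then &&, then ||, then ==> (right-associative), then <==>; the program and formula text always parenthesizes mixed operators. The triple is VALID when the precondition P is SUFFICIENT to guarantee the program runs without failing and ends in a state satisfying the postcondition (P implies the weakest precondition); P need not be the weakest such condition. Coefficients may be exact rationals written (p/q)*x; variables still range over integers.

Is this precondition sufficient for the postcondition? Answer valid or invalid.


Working backward. After the program, the postcondition (1/3)*x + (b + 8) < -1 && h + 3*e > -3 must hold; in canonical form it is b + (1/3)*x < -9 && 3*e + h > -3.
Before b := b + 1: b + (1/3)*x < -10 && 3*e + h > -3
Before b := 3*x + h + 2: h + (10/3)*x < -12 && 3*e + h > -3
Before skip: h + (10/3)*x < -12 && 3*e + h > -3
Then branch requires h + (10/3)*x < -12 && 3*e + h > -3; else branch requires h + (10/3)*x < -12 && h + 3*x > -9.
Before the if: (h >= -2 ==> (h + (10/3)*x < -12 && 3*e + h > -3)) && ((!(h >= -2)) ==> (h + (10/3)*x < -12 && h + 3*x > -9))
The weakest precondition is (h >= -2 ==> (h + (10/3)*x < -12 && 3*e + h > -3)) && ((!(h >= -2)) ==> (h + (10/3)*x < -12 && h + 3*x > -9)).
Check whether (h >= -2 ==> (h < 4/3 && 3*e + h > -3)) && ((!(h >= -2)) ==> (h < 4/3 && h > 3)) && x == 0 implies it.
Countermodel: at the initial state e = 0, h = 0, x = 0, the precondition holds but the weakest precondition fails.
Answer: invalid


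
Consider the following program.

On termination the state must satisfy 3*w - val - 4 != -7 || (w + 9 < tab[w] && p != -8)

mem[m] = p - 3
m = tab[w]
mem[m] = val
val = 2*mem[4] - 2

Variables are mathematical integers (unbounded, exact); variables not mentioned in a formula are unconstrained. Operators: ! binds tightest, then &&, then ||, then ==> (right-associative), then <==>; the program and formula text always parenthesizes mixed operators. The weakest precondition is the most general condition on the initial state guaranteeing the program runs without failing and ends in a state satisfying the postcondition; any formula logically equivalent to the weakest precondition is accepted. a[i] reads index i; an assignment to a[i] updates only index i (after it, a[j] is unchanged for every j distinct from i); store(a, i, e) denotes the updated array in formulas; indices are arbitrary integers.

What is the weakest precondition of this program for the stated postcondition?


Working backward. After the program, the postcondition 3*w - val - 4 != -7 || (w + 9 < tab[w] && p != -8) must hold; in canonical form it is 3*w != val - 3 || (w < tab[w] - 9 && p != -8).
Before val := 2*mem[4] - 2: 3*w != 2*mem[4] - 5 || (w < tab[w] - 9 && p != -8)
Before mem[m] := val: 3*w != 2*store(mem, m, val)[4] - 5 || (w < tab[w] - 9 && p != -8)
Before m := tab[w]: 3*w != 2*store(mem, tab[w], val)[4] - 5 || (w < tab[w] - 9 && p != -8)
Before mem[m] := p - 3: 3*w != 2*store(store(mem, m, p - 3), tab[w], val)[4] - 5 || (w < tab[w] - 9 && p != -8)
Answer: WP = 3*w != 2*store(store(mem, m, p - 3), tab[w], val)[4] - 5 || (w < tab[w] - 9 && p != -8)


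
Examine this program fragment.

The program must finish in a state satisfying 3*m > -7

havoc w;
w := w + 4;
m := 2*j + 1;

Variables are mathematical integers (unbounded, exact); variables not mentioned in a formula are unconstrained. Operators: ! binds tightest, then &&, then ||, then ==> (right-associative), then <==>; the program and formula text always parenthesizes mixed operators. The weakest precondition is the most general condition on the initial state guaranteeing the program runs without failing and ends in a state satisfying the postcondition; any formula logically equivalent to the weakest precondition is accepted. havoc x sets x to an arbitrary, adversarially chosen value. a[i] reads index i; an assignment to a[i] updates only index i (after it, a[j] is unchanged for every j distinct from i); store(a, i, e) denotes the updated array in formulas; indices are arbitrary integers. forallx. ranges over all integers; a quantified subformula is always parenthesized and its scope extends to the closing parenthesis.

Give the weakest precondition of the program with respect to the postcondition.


Working backward. After the program, 3*m > -7 must hold.
Before m := 2*j + 1: 6*j > -10
Before w := w + 4: 6*j > -10
Before havoc w: 6*j > -10
Answer: WP = 6*j > -10


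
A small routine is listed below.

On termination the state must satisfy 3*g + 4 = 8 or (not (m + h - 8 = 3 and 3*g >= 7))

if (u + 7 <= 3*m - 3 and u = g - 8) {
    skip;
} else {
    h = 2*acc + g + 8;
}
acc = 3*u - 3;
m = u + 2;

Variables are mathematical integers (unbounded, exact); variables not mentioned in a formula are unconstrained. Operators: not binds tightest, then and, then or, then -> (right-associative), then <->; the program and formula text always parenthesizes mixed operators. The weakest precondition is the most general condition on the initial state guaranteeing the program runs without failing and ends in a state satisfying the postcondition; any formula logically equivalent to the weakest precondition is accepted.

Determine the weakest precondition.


Working backward. After the program, the postcondition 3*g + 4 = 8 or (not (m + h - 8 = 3 and 3*g >= 7)) must hold; in canonical form it is 3*g = 4 or (not (h + m = 11 and 3*g >= 7)).
Before m := u + 2: 3*g = 4 or (not (h + u = 9 and 3*g >= 7))
Before acc := 3*u - 3: 3*g = 4 or (not (h + u = 9 and 3*g >= 7))
Then branch requires 3*g = 4 or (not (h + u = 9 and 3*g >= 7)); else branch requires 3*g = 4 or (not (2*acc + g + u = 1 and 3*g >= 7)).
Before the if: ((u <= 3*m - 10 and u = g - 8) -> (3*g = 4 or (not (h + u = 9 and 3*g >= 7)))) and ((not (u <= 3*m - 10 and u = g - 8)) -> (3*g = 4 or (not (2*acc + g + u = 1 and 3*g >= 7))))
Answer: WP = ((u <= 3*m - 10 and u = g - 8) -> (3*g = 4 or (not (h + u = 9 and 3*g >= 7)))) and ((not (u <= 3*m - 10 and u = g - 8)) -> (3*g = 4 or (not (2*acc + g + u = 1 and 3*g >= 7))))


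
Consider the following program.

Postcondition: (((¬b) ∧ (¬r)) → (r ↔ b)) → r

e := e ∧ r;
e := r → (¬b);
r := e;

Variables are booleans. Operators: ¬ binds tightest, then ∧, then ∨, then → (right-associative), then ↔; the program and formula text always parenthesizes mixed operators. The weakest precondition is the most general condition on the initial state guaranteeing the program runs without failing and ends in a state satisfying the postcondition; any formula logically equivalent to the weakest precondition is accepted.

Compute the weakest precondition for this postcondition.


Working backward. After the program, (((¬b) ∧ (¬r)) → (r ↔ b)) → r must hold.
Before r := e: (((¬b) ∧ (¬e)) → (e ↔ b)) → e
Before e := r → (¬b): (((¬b) ∧ (¬(r → (¬b)))) → ((r → (¬b)) ↔ b)) → (r → (¬b))
Before e := e ∧ r: (((¬b) ∧ (¬(r → (¬b)))) → ((r → (¬b)) ↔ b)) → (r → (¬b))
Answer: WP = (((¬b) ∧ (¬(r → (¬b)))) → ((r → (¬b)) ↔ b)) → (r → (¬b))


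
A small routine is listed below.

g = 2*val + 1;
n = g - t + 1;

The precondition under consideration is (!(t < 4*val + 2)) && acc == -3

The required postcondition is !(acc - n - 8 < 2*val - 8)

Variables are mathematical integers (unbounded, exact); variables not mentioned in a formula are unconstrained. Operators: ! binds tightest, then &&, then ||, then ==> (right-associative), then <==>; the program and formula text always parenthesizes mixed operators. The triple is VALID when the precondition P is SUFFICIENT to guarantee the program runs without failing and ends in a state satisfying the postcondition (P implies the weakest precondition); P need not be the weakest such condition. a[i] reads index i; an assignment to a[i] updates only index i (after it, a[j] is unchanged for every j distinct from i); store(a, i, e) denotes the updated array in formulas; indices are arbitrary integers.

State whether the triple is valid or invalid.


Working backward. After the program, the postcondition !(acc - n - 8 < 2*val - 8) must hold; in canonical form it is !(acc < n + 2*val).
Before n := g - t + 1: !(acc + t < g + 2*val + 1)
Before g := 2*val + 1: !(acc + t < 4*val + 2)
The weakest precondition is !(acc + t < 4*val + 2).
Check whether (!(t < 4*val + 2)) && acc == -3 implies it.
Countermodel: at the initial state acc = -3, t = 2, val = 0, the precondition holds but the weakest precondition fails.
Answer: invalid


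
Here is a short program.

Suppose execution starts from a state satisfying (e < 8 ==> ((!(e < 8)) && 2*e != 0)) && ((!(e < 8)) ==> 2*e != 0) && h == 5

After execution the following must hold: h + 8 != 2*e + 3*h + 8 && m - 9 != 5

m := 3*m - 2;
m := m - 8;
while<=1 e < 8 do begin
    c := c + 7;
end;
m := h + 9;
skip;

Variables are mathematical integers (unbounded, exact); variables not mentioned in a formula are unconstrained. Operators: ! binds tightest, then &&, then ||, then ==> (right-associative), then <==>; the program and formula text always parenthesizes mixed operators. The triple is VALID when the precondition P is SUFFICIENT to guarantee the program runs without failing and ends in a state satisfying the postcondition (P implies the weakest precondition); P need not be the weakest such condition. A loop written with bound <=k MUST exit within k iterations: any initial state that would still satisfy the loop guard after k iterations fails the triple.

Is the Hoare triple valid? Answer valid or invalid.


Working backward. After the program, the postcondition h + 8 != 2*e + 3*h + 8 && m - 9 != 5 must hold; in canonical form it is 2*e + 2*h != 0 && m != 14.
Before skip: 2*e + 2*h != 0 && m != 14
Before m := h + 9: 2*e + 2*h != 0 && h != 5
Before the loop (bound <=1), unroll the exhaustion recursion (WP_0 = exit-now case; WP_j = one more guarded iteration, up to j = 1):
  WP_0: (!(e < 8)) && 2*e + 2*h != 0 && h != 5
  WP_1: (e < 8 ==> ((!(e < 8)) && 2*e + 2*h != 0 && h != 5)) && ((!(e < 8)) ==> (2*e + 2*h != 0 && h != 5))
So before the loop: (e < 8 ==> ((!(e < 8)) && 2*e + 2*h != 0 && h != 5)) && ((!(e < 8)) ==> (2*e + 2*h != 0 && h != 5))
Before m := m - 8: (e < 8 ==> ((!(e < 8)) && 2*e + 2*h != 0 && h != 5)) && ((!(e < 8)) ==> (2*e + 2*h != 0 && h != 5))
Before m := 3*m - 2: (e < 8 ==> ((!(e < 8)) && 2*e + 2*h != 0 && h != 5)) && ((!(e < 8)) ==> (2*e + 2*h != 0 && h != 5))
The weakest precondition is (e < 8 ==> ((!(e < 8)) && 2*e + 2*h != 0 && h != 5)) && ((!(e < 8)) ==> (2*e + 2*h != 0 && h != 5)).
Check whether (e < 8 ==> ((!(e < 8)) && 2*e != 0)) && ((!(e < 8)) ==> 2*e != 0) && h == 5 implies it.
Countermodel: at the initial state e = 8, h = 5, the precondition holds but the weakest precondition fails.
Answer: invalid


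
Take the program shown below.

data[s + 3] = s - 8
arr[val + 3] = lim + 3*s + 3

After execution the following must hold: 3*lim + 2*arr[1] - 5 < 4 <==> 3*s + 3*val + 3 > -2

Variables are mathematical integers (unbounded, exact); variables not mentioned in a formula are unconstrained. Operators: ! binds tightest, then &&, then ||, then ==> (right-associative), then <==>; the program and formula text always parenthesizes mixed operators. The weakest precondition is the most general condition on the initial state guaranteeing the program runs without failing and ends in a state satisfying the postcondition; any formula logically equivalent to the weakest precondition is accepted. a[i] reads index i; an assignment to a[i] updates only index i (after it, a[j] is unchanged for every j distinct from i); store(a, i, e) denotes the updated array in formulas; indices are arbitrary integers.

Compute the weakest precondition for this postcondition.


Working backward. After the program, the postcondition 3*lim + 2*arr[1] - 5 < 4 <==> 3*s + 3*val + 3 > -2 must hold; in canonical form it is 2*arr[1] + 3*lim < 9 <==> 3*s + 3*val > -5.
Before arr[val + 3] := lim + 3*s + 3: 2*store(arr, val + 3, lim + 3*s + 3)[1] + 3*lim < 9 <==> 3*s + 3*val > -5
Before data[s + 3] := s - 8: 2*store(arr, val + 3, lim + 3*s + 3)[1] + 3*lim < 9 <==> 3*s + 3*val > -5
Answer: WP = 2*store(arr, val + 3, lim + 3*s + 3)[1] + 3*lim < 9 <==> 3*s + 3*val > -5


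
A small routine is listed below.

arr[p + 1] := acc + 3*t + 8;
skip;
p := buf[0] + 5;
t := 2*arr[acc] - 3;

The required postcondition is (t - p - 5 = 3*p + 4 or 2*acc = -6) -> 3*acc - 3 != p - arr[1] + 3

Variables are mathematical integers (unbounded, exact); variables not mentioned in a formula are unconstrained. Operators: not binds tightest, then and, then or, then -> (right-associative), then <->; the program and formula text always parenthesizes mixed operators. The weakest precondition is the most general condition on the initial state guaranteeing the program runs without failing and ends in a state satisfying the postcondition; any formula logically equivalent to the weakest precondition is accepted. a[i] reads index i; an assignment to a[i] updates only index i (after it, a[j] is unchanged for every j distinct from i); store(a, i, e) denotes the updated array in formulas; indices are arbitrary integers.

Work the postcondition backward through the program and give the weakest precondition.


Working backward. After the program, the postcondition (t - p - 5 = 3*p + 4 or 2*acc = -6) -> 3*acc - 3 != p - arr[1] + 3 must hold; in canonical form it is (t = 4*p + 9 or 2*acc = -6) -> arr[1] + 3*acc != p + 6.
Before t := 2*arr[acc] - 3: (2*arr[acc] = 4*p + 12 or 2*acc = -6) -> arr[1] + 3*acc != p + 6
Before p := buf[0] + 5: (2*arr[acc] = 4*buf[0] + 32 or 2*acc = -6) -> arr[1] + 3*acc != buf[0] + 11
Before skip: (2*arr[acc] = 4*buf[0] + 32 or 2*acc = -6) -> arr[1] + 3*acc != buf[0] + 11
Before arr[p + 1] := acc + 3*t + 8: (2*store(arr, p + 1, acc + 3*t + 8)[acc] = 4*buf[0] + 32 or 2*acc = -6) -> store(arr, p + 1, acc + 3*t + 8)[1] + 3*acc != buf[0] + 11
Answer: WP = (2*store(arr, p + 1, acc + 3*t + 8)[acc] = 4*buf[0] + 32 or 2*acc = -6) -> store(arr, p + 1, acc + 3*t + 8)[1] + 3*acc != buf[0] + 11


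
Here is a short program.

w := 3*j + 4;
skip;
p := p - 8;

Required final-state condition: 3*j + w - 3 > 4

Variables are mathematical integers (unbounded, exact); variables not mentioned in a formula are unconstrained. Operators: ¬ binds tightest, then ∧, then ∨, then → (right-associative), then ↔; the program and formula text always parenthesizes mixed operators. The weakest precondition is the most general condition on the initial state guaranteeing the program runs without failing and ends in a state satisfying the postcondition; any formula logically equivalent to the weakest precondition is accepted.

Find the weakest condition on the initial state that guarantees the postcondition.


Working backward. After the program, the postcondition 3*j + w - 3 > 4 must hold; in canonical form it is 3*j + w > 7.
Before p := p - 8: 3*j + w > 7
Before skip: 3*j + w > 7
Before w := 3*j + 4: 6*j > 3
Answer: WP = 6*j > 3


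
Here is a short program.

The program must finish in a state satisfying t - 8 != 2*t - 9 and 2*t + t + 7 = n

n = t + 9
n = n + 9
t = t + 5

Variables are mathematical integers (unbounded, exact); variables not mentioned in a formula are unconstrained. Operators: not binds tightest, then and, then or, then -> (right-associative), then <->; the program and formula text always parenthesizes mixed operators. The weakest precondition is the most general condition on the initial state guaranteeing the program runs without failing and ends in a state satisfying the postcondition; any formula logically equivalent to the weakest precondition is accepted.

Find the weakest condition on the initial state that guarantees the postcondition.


Working backward. After the program, the postcondition t - 8 != 2*t - 9 and 2*t + t + 7 = n must hold; in canonical form it is t != 1 and 3*t = n - 7.
Before t := t + 5: t != -4 and 3*t = n - 22
Before n := n + 9: t != -4 and 3*t = n - 13
Before n := t + 9: t != -4 and 2*t = -4
Answer: WP = t != -4 and 2*t = -4


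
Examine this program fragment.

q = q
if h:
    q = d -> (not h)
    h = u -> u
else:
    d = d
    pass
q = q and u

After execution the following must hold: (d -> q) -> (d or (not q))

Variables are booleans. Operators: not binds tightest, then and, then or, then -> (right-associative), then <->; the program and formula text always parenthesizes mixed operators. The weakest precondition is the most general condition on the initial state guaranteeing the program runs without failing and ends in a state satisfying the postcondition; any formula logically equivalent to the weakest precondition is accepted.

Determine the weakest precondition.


Working backward. After the program, (d -> q) -> (d or (not q)) must hold.
Before q := q and u: (d -> (q and u)) -> (d or (not (q and u)))
Then branch requires (d -> ((d -> (not h)) and u)) -> (d or (not ((d -> (not h)) and u))); else branch requires (d -> (q and u)) -> (d or (not (q and u))).
Before the if: (h -> ((d -> ((d -> (not h)) and u)) -> (d or (not ((d -> (not h)) and u))))) and ((not h) -> ((d -> (q and u)) -> (d or (not (q and u)))))
Before q := q: (h -> ((d -> ((d -> (not h)) and u)) -> (d or (not ((d -> (not h)) and u))))) and ((not h) -> ((d -> (q and u)) -> (d or (not (q and u)))))
Answer: WP = (h -> ((d -> ((d -> (not h)) and u)) -> (d or (not ((d -> (not h)) and u))))) and ((not h) -> ((d -> (q and u)) -> (d or (not (q and u)))))


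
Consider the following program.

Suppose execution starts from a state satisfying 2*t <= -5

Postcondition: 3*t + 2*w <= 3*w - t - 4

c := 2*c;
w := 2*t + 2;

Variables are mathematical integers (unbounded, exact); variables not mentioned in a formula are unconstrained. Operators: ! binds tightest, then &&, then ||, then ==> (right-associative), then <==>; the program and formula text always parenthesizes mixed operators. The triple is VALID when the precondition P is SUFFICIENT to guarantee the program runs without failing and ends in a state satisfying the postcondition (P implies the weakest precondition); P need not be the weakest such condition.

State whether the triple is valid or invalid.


Working backward. After the program, the postcondition 3*t + 2*w <= 3*w - t - 4 must hold; in canonical form it is 4*t <= w - 4.
Before w := 2*t + 2: 2*t <= -2
Before c := 2*c: 2*t <= -2
The weakest precondition is 2*t <= -2.
Check whether 2*t <= -5 implies it.
Every state satisfying the precondition satisfies the weakest precondition: the implication holds.
Answer: valid


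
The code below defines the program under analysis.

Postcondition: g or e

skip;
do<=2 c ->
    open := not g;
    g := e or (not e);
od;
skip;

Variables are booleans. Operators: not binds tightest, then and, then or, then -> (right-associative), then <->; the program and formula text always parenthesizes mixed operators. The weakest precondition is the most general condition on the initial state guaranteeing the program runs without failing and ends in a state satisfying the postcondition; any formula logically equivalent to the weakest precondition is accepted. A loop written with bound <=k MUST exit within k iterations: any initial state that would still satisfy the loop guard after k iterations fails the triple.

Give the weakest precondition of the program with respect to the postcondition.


Working backward. After the program, g or e must hold.
Before skip: g or e
Before the loop (bound <=2), unroll the exhaustion recursion (WP_0 = exit-now case; WP_j = one more guarded iteration, up to j = 2):
  WP_0: (not c) and (g or e)
  WP_1: (c -> (not c)) and ((not c) -> (g or e))
  WP_2: (c -> (c -> (not c))) and ((not c) -> (g or e))
So before the loop: (c -> (c -> (not c))) and ((not c) -> (g or e))
Before skip: (c -> (c -> (not c))) and ((not c) -> (g or e))
Answer: WP = (c -> (c -> (not c))) and ((not c) -> (g or e))


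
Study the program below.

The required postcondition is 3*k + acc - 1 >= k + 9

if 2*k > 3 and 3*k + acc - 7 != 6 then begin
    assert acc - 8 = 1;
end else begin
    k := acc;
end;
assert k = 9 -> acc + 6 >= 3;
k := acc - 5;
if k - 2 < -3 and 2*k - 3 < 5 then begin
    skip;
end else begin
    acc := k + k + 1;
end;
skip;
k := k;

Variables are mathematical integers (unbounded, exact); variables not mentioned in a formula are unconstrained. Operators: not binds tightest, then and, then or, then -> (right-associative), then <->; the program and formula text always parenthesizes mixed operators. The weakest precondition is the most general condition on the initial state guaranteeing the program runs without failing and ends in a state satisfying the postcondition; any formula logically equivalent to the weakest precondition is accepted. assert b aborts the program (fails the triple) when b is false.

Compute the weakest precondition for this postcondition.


Working backward. After the program, the postcondition 3*k + acc - 1 >= k + 9 must hold; in canonical form it is acc + 2*k >= 10.
Before k := k: acc + 2*k >= 10
Before skip: acc + 2*k >= 10
Then branch requires acc + 2*k >= 10; else branch requires 4*k >= 9.
Before the if: ((k < -1 and 2*k < 8) -> acc + 2*k >= 10) and ((not (k < -1 and 2*k < 8)) -> 4*k >= 9)
Before k := acc - 5: ((acc < 4 and 2*acc < 18) -> 3*acc >= 20) and ((not (acc < 4 and 2*acc < 18)) -> 4*acc >= 29)
Before assert k = 9 -> acc + 6 >= 3: (k = 9 -> acc >= -3) and ((acc < 4 and 2*acc < 18) -> 3*acc >= 20) and ((not (acc < 4 and 2*acc < 18)) -> 4*acc >= 29)
Then branch requires acc = 9 and (k = 9 -> acc >= -3) and ((acc < 4 and 2*acc < 18) -> 3*acc >= 20) and ((not (acc < 4 and 2*acc < 18)) -> 4*acc >= 29); else branch requires (acc = 9 -> acc >= -3) and ((acc < 4 and 2*acc < 18) -> 3*acc >= 20) and ((not (acc < 4 and 2*acc < 18)) -> 4*acc >= 29).
Before the if: ((2*k > 3 and acc + 3*k != 13) -> (acc = 9 and (k = 9 -> acc >= -3) and ((acc < 4 and 2*acc < 18) -> 3*acc >= 20) and ((not (acc < 4 and 2*acc < 18)) -> 4*acc >= 29))) and ((not (2*k > 3 and acc + 3*k != 13)) -> ((acc = 9 -> acc >= -3) and ((acc < 4 and 2*acc < 18) -> 3*acc >= 20) and ((not (acc < 4 and 2*acc < 18)) -> 4*acc >= 29)))
Answer: WP = ((2*k > 3 and acc + 3*k != 13) -> (acc = 9 and (k = 9 -> acc >= -3) and ((acc < 4 and 2*acc < 18) -> 3*acc >= 20) and ((not (acc < 4 and 2*acc < 18)) -> 4*acc >= 29))) and ((not (2*k > 3 and acc + 3*k != 13)) -> ((acc = 9 -> acc >= -3) and ((acc < 4 and 2*acc < 18) -> 3*acc >= 20) and ((not (acc < 4 and 2*acc < 18)) -> 4*acc >= 29)))
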